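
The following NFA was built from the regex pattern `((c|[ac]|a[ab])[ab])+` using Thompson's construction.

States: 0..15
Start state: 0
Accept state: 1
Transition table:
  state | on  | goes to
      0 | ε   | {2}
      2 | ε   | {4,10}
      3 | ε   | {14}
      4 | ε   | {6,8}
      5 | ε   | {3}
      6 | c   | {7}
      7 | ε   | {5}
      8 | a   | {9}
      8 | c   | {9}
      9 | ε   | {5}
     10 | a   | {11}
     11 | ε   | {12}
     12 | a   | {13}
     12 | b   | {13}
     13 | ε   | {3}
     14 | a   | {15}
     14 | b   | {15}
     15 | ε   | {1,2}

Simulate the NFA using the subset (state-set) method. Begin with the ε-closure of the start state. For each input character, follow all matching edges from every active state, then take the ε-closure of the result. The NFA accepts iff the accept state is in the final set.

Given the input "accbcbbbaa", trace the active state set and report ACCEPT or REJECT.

Answer: REJECT

Derivation:
S₀ = ε-closure({0}) = {0,2,4,6,8,10}
'a' @ 1: {3,5,9,11,12,14}
'c' @ 2: {}  — no active states
rest 'cbcbbbaa' ignored (set empty)
final: {}; accept 1 not in set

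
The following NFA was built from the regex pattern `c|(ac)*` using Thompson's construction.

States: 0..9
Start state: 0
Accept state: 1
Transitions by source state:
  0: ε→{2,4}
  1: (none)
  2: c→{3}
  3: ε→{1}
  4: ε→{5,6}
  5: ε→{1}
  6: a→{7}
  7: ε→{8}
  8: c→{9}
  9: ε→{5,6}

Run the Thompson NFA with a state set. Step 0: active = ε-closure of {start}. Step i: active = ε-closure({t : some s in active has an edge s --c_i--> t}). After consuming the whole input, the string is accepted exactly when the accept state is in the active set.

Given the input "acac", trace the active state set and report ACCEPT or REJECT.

Answer: ACCEPT

Steps:
S₀ = ε-closure({0}) = {0,1,2,4,5,6}
'a' @ 1: {7,8}
'c' @ 2: {1,5,6,9}  [accepting]
'a' @ 3: {7,8}
'c' @ 4: {1,5,6,9}  [accepting]
end set {1,5,6,9} — state 1 in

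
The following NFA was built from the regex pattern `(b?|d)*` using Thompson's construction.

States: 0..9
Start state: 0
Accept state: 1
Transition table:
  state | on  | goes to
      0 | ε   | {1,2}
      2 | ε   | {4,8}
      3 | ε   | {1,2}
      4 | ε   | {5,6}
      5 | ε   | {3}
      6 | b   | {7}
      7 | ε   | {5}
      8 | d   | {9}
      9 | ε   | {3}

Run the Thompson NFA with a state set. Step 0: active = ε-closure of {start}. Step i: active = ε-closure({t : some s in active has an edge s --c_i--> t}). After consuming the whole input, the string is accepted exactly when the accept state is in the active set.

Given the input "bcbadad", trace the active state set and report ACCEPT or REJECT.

start: ε-closure({0}) = {0,1,2,3,4,5,6,8}
'b' @ 1: {1,2,3,4,5,6,7,8}  (accept∈set)
'c' @ 2: {}  — no active states
rest 'badad' ignored (set empty)
end set {} — state 1 not in

Answer: REJECT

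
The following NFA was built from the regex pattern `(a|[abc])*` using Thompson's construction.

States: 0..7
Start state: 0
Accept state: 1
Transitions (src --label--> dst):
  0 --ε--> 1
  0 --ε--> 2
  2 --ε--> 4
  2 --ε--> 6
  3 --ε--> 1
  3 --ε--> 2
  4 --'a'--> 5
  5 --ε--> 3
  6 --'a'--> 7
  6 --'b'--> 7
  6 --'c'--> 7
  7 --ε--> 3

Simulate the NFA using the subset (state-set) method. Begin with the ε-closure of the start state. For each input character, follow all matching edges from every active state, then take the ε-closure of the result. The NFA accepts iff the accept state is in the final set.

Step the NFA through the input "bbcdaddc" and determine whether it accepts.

Answer: REJECT

Trace:
start: ε-closure({0}) = {0,1,2,4,6}
'b' @ 1: {1,2,3,4,6,7}  [accepting]
'b' @ 2: {1,2,3,4,6,7}  [accepting]
'c' @ 3: {1,2,3,4,6,7}  [accepting]
'd' @ 4: {}  — dead — no transitions
rest 'addc' ignored (set empty)
end set {} — state 1 not in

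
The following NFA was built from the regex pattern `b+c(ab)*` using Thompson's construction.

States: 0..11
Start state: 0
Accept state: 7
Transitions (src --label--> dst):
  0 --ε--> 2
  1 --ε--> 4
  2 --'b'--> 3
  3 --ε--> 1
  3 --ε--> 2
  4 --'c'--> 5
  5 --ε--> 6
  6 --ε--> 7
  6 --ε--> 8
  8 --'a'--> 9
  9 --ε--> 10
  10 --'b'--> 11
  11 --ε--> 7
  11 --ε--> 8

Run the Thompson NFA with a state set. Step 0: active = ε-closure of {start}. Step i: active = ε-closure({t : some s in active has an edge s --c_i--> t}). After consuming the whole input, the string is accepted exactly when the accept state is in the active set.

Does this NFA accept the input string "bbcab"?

Answer: ACCEPT

Trace:
S₀ = ε-closure({0}) = {0,2}
'b' @ 1: {1,2,3,4}
'b' @ 2: {1,2,3,4}
'c' @ 3: {5,6,7,8}  (accept∈set)
'a' @ 4: {9,10}
'b' @ 5: {7,8,11}  (accept∈set)
end set {7,8,11} — state 7 in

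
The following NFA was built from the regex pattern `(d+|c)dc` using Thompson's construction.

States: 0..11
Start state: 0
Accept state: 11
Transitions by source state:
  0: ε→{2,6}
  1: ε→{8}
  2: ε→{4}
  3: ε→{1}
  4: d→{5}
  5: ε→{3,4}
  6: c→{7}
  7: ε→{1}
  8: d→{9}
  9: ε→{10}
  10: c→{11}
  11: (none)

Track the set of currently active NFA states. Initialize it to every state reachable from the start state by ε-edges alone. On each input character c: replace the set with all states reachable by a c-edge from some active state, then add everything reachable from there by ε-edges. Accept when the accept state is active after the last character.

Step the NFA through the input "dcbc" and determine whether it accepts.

start: ε-closure({0}) = {0,2,4,6}
'd' @ 1: {1,3,4,5,8}
'c' @ 2: {}  — state set empty
rest 'bc' ignored (set empty)
end set {} — state 11 not in

Answer: REJECT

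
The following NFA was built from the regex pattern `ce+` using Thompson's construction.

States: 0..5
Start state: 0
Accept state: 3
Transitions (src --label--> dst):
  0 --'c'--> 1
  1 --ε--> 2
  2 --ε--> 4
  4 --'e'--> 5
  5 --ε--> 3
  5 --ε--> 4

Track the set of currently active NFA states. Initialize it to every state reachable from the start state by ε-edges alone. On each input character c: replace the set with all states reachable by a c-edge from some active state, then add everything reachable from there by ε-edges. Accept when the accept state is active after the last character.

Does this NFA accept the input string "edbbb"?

Answer: REJECT

Trace:
initial (ε-close {0}): {0}
'e' @ 1: {}  — no active states
rest 'dbbb' ignored (set empty)
final: {}; accept 3 not in set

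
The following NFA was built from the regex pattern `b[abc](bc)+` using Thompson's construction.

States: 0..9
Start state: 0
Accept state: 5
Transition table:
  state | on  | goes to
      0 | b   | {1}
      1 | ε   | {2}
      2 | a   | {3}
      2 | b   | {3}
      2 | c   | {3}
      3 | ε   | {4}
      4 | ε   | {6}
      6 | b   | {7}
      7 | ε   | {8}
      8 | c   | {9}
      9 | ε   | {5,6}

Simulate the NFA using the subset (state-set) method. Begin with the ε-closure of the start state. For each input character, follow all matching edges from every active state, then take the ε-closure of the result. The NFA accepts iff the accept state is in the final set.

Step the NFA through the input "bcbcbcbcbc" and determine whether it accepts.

start: ε-closure({0}) = {0}
'b' @ 1: {1,2}
'c' @ 2: {3,4,6}
'b' @ 3: {7,8}
'c' @ 4: {5,6,9}  (accept∈set)
'b' @ 5: {7,8}
'c' @ 6: {5,6,9}  (accept∈set)
'b' @ 7: {7,8}
'c' @ 8: {5,6,9}  (accept∈set)
'b' @ 9: {7,8}
'c' @ 10: {5,6,9}  (accept∈set)
final: {5,6,9}; accept 5 in set

Answer: ACCEPT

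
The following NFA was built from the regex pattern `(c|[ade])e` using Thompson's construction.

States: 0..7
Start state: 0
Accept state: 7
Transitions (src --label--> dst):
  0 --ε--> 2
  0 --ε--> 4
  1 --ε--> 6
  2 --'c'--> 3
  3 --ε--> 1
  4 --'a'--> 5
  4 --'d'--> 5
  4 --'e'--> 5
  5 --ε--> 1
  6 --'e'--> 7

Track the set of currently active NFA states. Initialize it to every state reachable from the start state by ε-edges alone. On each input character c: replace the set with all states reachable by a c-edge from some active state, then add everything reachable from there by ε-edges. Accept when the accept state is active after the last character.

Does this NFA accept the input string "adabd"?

Answer: REJECT

Trace:
S₀ = ε-closure({0}) = {0,2,4}
'a' @ 1: {1,5,6}
'd' @ 2: {}  — dead — no transitions
rest 'abd' ignored (set empty)
after full input: {}  (accept=7 not in)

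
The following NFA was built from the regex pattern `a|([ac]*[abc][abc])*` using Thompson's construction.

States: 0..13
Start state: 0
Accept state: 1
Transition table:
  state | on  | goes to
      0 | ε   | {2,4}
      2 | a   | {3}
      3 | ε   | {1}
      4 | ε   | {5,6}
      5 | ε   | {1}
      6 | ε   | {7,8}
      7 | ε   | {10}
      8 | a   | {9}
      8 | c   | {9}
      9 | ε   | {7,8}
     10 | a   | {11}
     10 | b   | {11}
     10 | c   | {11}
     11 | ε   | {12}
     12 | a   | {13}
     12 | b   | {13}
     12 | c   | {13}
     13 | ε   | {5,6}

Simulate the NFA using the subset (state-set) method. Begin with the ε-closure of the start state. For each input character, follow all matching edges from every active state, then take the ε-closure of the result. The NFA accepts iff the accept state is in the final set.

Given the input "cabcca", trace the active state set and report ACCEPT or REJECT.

Answer: ACCEPT

Trace:
S₀ = ε-closure({0}) = {0,1,2,4,5,6,7,8,10}
'c' @ 1: {7,8,9,10,11,12}
'a' @ 2: {1,5,6,7,8,9,10,11,12,13}  ✓accept
'b' @ 3: {1,5,6,7,8,10,11,12,13}  ✓accept
'c' @ 4: {1,5,6,7,8,9,10,11,12,13}  ✓accept
'c' @ 5: {1,5,6,7,8,9,10,11,12,13}  ✓accept
'a' @ 6: {1,5,6,7,8,9,10,11,12,13}  ✓accept
after full input: {1,5,6,7,8,9,10,11,12,13}  (accept=1 in)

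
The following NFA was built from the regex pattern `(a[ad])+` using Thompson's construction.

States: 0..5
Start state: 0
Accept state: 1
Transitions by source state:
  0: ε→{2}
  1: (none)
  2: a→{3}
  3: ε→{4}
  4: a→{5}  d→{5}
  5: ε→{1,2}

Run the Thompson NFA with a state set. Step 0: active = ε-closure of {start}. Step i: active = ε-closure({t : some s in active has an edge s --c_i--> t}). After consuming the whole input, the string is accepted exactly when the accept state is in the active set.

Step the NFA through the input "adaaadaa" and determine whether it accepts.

Answer: ACCEPT

Trace:
start: ε-closure({0}) = {0,2}
'a' @ 1: {3,4}
'd' @ 2: {1,2,5}  [accepting]
'a' @ 3: {3,4}
'a' @ 4: {1,2,5}  [accepting]
'a' @ 5: {3,4}
'd' @ 6: {1,2,5}  [accepting]
'a' @ 7: {3,4}
'a' @ 8: {1,2,5}  [accepting]
after full input: {1,2,5}  (accept=1 in)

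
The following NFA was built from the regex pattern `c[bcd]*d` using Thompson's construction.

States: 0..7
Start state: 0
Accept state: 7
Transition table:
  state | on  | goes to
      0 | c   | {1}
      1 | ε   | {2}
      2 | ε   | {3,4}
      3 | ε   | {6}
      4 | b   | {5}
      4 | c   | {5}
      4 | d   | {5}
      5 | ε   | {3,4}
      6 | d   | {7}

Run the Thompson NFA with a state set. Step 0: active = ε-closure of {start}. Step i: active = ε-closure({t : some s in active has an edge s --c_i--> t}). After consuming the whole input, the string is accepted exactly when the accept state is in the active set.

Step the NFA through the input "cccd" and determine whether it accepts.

Answer: ACCEPT

Trace:
S₀ = ε-closure({0}) = {0}
'c' @ 1: {1,2,3,4,6}
'c' @ 2: {3,4,5,6}
'c' @ 3: {3,4,5,6}
'd' @ 4: {3,4,5,6,7}  [accepting]
after full input: {3,4,5,6,7}  (accept=7 in)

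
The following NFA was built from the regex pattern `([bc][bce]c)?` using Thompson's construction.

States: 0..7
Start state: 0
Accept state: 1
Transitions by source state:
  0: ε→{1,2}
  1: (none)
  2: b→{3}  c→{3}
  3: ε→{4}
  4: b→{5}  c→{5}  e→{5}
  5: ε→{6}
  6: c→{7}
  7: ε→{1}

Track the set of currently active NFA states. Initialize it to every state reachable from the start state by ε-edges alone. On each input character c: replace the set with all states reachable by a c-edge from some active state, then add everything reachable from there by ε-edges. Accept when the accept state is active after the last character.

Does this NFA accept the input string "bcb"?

S₀ = ε-closure({0}) = {0,1,2}
'b' @ 1: {3,4}
'c' @ 2: {5,6}
'b' @ 3: {}  — dead — no transitions
end set {} — state 1 not in

Answer: REJECT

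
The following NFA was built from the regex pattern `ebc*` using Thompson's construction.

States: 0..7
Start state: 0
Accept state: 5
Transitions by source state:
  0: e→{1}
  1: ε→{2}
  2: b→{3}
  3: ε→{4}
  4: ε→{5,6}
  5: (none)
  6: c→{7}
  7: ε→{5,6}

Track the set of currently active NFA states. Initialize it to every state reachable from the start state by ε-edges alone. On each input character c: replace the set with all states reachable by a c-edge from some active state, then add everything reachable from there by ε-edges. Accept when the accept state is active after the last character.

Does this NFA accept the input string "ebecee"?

Answer: REJECT

Steps:
initial (ε-close {0}): {0}
'e' @ 1: {1,2}
'b' @ 2: {3,4,5,6}  ✓accept
'e' @ 3: {}  — dead — no transitions
rest 'cee' ignored (set empty)
end set {} — state 5 not in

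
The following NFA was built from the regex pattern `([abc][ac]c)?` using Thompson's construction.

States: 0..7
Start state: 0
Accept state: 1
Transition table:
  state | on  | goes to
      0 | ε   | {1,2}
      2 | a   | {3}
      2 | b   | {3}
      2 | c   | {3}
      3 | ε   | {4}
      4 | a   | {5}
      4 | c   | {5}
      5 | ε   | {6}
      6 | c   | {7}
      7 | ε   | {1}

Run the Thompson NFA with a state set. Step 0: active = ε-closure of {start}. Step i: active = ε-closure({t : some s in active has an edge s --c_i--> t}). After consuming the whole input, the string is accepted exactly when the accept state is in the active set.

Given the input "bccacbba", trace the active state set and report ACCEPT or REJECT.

Answer: REJECT

Steps:
S₀ = ε-closure({0}) = {0,1,2}
'b' @ 1: {3,4}
'c' @ 2: {5,6}
'c' @ 3: {1,7}  [accepting]
'a' @ 4: {}  — state set empty
rest 'cbba' ignored (set empty)
end set {} — state 1 not in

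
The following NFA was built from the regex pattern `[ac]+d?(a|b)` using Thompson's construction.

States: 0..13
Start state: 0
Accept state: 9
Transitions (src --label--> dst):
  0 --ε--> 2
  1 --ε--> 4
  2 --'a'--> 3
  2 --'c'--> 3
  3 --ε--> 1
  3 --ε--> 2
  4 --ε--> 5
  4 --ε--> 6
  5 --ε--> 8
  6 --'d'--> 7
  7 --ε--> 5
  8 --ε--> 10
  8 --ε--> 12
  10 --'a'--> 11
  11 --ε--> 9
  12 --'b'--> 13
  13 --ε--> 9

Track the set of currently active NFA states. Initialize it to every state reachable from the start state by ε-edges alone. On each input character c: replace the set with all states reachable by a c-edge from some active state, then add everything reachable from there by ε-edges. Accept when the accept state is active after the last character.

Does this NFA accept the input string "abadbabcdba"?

initial (ε-close {0}): {0,2}
'a' @ 1: {1,2,3,4,5,6,8,10,12}
'b' @ 2: {9,13}  [accepting]
'a' @ 3: {}  — state set empty
rest 'dbabcdba' ignored (set empty)
end set {} — state 9 not in

Answer: REJECT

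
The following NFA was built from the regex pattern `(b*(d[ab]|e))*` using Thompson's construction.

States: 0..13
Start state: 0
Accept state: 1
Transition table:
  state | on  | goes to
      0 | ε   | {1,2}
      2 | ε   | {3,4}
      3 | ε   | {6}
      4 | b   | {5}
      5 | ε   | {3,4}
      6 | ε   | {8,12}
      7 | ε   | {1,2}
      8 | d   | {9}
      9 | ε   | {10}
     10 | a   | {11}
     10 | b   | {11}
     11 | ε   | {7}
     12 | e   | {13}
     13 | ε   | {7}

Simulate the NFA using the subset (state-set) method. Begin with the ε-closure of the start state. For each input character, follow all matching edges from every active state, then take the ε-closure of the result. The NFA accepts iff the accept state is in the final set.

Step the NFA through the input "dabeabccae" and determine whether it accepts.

initial (ε-close {0}): {0,1,2,3,4,6,8,12}
'd' @ 1: {9,10}
'a' @ 2: {1,2,3,4,6,7,8,11,12}  (accept∈set)
'b' @ 3: {3,4,5,6,8,12}
'e' @ 4: {1,2,3,4,6,7,8,12,13}  (accept∈set)
'a' @ 5: {}  — no active states
rest 'bccae' ignored (set empty)
end set {} — state 1 not in

Answer: REJECT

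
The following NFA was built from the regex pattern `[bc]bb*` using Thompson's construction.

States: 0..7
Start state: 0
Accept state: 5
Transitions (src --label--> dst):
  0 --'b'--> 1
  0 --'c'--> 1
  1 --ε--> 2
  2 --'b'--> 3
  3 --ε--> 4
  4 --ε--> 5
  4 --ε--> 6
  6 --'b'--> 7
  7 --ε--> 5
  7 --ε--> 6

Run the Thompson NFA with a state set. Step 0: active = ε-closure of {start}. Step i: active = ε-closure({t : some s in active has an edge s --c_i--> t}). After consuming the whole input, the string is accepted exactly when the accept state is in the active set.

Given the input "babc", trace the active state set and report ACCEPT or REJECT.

Answer: REJECT

Trace:
initial (ε-close {0}): {0}
'b' @ 1: {1,2}
'a' @ 2: {}  — state set empty
rest 'bc' ignored (set empty)
final: {}; accept 5 not in set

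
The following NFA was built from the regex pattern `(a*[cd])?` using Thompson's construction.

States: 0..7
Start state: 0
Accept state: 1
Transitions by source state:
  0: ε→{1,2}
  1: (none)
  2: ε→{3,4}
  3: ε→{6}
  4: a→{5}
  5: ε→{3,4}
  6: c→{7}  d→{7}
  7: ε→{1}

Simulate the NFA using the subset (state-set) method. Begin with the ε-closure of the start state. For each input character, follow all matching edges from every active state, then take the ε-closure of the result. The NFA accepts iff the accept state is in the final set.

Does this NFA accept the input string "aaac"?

S₀ = ε-closure({0}) = {0,1,2,3,4,6}
'a' @ 1: {3,4,5,6}
'a' @ 2: {3,4,5,6}
'a' @ 3: {3,4,5,6}
'c' @ 4: {1,7}  ✓accept
end set {1,7} — state 1 in

Answer: ACCEPT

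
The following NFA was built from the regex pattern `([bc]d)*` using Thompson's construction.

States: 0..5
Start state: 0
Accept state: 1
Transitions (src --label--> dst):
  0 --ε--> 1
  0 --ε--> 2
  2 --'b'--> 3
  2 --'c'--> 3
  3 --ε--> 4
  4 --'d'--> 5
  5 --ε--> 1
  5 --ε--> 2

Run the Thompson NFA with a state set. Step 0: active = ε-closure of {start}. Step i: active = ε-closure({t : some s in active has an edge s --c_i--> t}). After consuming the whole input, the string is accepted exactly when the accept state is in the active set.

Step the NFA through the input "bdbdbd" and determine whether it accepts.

S₀ = ε-closure({0}) = {0,1,2}
'b' @ 1: {3,4}
'd' @ 2: {1,2,5}  [accepting]
'b' @ 3: {3,4}
'd' @ 4: {1,2,5}  [accepting]
'b' @ 5: {3,4}
'd' @ 6: {1,2,5}  [accepting]
end set {1,2,5} — state 1 in

Answer: ACCEPT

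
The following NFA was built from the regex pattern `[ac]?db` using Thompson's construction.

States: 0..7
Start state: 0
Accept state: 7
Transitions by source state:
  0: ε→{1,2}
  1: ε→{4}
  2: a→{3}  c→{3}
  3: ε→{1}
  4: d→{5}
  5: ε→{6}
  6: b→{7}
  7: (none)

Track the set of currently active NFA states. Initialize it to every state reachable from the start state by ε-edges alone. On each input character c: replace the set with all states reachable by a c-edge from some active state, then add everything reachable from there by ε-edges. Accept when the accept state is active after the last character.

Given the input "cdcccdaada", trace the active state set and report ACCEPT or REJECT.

initial (ε-close {0}): {0,1,2,4}
'c' @ 1: {1,3,4}
'd' @ 2: {5,6}
'c' @ 3: {}  — state set empty
rest 'ccdaada' ignored (set empty)
final: {}; accept 7 not in set

Answer: REJECT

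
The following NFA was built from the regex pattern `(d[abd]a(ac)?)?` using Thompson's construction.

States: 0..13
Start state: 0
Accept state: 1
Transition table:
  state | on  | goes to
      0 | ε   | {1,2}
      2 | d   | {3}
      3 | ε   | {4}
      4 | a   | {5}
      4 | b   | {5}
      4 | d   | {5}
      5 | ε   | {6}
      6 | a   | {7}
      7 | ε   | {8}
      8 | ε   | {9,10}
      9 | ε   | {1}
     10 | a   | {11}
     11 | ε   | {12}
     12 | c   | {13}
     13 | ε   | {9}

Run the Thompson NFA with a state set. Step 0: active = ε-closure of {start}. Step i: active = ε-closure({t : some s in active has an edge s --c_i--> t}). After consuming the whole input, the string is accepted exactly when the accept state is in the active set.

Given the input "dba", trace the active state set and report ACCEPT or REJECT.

Answer: ACCEPT

Trace:
initial (ε-close {0}): {0,1,2}
'd' @ 1: {3,4}
'b' @ 2: {5,6}
'a' @ 3: {1,7,8,9,10}  [accepting]
after full input: {1,7,8,9,10}  (accept=1 in)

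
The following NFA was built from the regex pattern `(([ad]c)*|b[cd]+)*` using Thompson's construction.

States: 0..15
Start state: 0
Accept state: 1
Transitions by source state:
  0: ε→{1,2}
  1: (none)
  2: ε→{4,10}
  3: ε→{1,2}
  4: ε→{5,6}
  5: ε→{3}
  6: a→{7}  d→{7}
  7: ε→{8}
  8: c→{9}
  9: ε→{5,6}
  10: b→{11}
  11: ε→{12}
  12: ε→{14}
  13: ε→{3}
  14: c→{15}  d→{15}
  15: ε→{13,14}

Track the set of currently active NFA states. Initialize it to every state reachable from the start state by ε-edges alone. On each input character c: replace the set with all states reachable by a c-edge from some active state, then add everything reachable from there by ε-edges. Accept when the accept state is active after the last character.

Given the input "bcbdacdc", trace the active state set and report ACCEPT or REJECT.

Answer: ACCEPT

Steps:
initial (ε-close {0}): {0,1,2,3,4,5,6,10}
'b' @ 1: {11,12,14}
'c' @ 2: {1,2,3,4,5,6,10,13,14,15}  (accept∈set)
'b' @ 3: {11,12,14}
'd' @ 4: {1,2,3,4,5,6,10,13,14,15}  (accept∈set)
'a' @ 5: {7,8}
'c' @ 6: {1,2,3,4,5,6,9,10}  (accept∈set)
'd' @ 7: {7,8}
'c' @ 8: {1,2,3,4,5,6,9,10}  (accept∈set)
end set {1,2,3,4,5,6,9,10} — state 1 in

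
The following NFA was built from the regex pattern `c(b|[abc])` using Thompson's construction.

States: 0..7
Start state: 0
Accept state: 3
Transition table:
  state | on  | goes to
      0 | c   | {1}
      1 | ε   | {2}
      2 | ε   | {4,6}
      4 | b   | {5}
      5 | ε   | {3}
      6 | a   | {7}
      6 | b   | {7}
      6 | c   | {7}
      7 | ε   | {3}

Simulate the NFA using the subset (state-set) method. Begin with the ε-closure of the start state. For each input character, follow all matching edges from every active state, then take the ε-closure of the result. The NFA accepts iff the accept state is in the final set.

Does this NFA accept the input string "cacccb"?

Answer: REJECT

Trace:
S₀ = ε-closure({0}) = {0}
'c' @ 1: {1,2,4,6}
'a' @ 2: {3,7}  [accepting]
'c' @ 3: {}  — dead — no transitions
rest 'ccb' ignored (set empty)
final: {}; accept 3 not in set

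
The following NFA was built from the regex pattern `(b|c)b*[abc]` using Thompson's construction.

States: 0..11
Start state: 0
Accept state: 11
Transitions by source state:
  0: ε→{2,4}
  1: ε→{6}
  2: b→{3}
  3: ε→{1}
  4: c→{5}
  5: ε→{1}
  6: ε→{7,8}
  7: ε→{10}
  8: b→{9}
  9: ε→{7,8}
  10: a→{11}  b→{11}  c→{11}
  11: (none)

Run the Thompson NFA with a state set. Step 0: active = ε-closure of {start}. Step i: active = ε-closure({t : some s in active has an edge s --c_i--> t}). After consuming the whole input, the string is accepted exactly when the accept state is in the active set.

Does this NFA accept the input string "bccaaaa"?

Answer: REJECT

Trace:
S₀ = ε-closure({0}) = {0,2,4}
'b' @ 1: {1,3,6,7,8,10}
'c' @ 2: {11}  (accept∈set)
'c' @ 3: {}  — no active states
rest 'aaaa' ignored (set empty)
final: {}; accept 11 not in set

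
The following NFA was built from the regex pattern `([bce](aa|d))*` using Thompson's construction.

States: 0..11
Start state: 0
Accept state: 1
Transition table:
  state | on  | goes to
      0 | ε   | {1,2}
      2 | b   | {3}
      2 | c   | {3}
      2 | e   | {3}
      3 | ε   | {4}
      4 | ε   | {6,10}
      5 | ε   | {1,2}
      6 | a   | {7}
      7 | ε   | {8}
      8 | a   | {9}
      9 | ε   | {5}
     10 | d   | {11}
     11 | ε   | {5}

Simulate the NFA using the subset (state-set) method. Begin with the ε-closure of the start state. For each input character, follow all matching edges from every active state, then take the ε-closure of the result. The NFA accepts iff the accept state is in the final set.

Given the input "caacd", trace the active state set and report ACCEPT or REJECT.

initial (ε-close {0}): {0,1,2}
'c' @ 1: {3,4,6,10}
'a' @ 2: {7,8}
'a' @ 3: {1,2,5,9}  (accept∈set)
'c' @ 4: {3,4,6,10}
'd' @ 5: {1,2,5,11}  (accept∈set)
end set {1,2,5,11} — state 1 in

Answer: ACCEPT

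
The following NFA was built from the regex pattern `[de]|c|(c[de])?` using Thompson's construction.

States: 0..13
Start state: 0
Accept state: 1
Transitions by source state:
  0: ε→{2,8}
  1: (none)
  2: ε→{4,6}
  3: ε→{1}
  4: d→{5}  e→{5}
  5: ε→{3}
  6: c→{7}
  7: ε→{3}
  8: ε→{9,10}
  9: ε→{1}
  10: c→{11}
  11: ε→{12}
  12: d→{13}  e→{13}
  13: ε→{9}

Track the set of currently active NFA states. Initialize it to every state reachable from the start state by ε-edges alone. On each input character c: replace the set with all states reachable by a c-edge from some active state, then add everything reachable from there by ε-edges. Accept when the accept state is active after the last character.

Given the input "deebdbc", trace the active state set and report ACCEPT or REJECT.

Answer: REJECT

Derivation:
initial (ε-close {0}): {0,1,2,4,6,8,9,10}
'd' @ 1: {1,3,5}  [accepting]
'e' @ 2: {}  — no active states
rest 'ebdbc' ignored (set empty)
after full input: {}  (accept=1 not in)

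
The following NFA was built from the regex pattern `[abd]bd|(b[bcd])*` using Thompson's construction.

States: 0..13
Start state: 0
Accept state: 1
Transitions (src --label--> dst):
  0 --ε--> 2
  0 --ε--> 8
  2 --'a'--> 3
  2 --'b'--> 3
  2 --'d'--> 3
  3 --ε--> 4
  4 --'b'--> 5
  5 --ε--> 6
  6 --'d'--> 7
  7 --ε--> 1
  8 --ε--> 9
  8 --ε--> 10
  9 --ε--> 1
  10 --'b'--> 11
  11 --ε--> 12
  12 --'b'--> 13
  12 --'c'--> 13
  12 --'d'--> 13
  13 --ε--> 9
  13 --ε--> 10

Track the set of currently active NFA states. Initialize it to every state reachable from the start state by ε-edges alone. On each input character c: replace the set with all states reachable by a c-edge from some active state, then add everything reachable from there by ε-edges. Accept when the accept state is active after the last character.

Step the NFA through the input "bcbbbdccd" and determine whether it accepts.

start: ε-closure({0}) = {0,1,2,8,9,10}
'b' @ 1: {3,4,11,12}
'c' @ 2: {1,9,10,13}  ✓accept
'b' @ 3: {11,12}
'b' @ 4: {1,9,10,13}  ✓accept
'b' @ 5: {11,12}
'd' @ 6: {1,9,10,13}  ✓accept
'c' @ 7: {}  — dead — no transitions
rest 'cd' ignored (set empty)
final: {}; accept 1 not in set

Answer: REJECT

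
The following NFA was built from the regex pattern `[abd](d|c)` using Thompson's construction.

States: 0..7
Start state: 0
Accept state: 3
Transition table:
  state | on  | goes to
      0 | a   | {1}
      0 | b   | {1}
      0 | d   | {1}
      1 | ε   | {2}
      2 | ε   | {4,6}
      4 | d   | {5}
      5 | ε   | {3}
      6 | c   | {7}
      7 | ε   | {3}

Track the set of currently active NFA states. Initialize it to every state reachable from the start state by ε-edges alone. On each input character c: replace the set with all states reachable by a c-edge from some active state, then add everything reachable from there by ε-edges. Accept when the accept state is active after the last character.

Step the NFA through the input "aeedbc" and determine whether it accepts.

initial (ε-close {0}): {0}
'a' @ 1: {1,2,4,6}
'e' @ 2: {}  — dead — no transitions
rest 'edbc' ignored (set empty)
after full input: {}  (accept=3 not in)

Answer: REJECT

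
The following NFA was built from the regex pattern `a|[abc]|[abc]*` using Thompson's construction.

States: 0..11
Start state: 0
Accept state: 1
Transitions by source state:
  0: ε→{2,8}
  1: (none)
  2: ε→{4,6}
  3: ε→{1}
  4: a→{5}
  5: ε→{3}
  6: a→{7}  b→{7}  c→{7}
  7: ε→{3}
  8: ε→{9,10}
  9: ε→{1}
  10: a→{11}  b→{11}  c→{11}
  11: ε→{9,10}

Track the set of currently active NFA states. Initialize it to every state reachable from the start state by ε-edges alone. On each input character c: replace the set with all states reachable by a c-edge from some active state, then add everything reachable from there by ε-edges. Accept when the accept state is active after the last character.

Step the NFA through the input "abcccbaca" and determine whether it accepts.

start: ε-closure({0}) = {0,1,2,4,6,8,9,10}
'a' @ 1: {1,3,5,7,9,10,11}  [accepting]
'b' @ 2: {1,9,10,11}  [accepting]
'c' @ 3: {1,9,10,11}  [accepting]
'c' @ 4: {1,9,10,11}  [accepting]
'c' @ 5: {1,9,10,11}  [accepting]
'b' @ 6: {1,9,10,11}  [accepting]
'a' @ 7: {1,9,10,11}  [accepting]
'c' @ 8: {1,9,10,11}  [accepting]
'a' @ 9: {1,9,10,11}  [accepting]
end set {1,9,10,11} — state 1 in

Answer: ACCEPT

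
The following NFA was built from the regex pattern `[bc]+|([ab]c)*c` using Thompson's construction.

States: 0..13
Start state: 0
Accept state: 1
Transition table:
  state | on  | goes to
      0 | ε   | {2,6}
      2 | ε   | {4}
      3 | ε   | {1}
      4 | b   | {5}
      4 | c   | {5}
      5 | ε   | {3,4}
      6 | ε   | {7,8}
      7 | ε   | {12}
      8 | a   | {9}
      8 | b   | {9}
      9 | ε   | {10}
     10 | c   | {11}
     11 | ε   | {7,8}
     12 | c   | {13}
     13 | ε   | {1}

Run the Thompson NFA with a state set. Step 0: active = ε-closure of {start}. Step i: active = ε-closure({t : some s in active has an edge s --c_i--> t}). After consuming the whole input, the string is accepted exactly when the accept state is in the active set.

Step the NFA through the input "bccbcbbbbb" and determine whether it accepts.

Answer: ACCEPT

Steps:
S₀ = ε-closure({0}) = {0,2,4,6,7,8,12}
'b' @ 1: {1,3,4,5,9,10}  [accepting]
'c' @ 2: {1,3,4,5,7,8,11,12}  [accepting]
'c' @ 3: {1,3,4,5,13}  [accepting]
'b' @ 4: {1,3,4,5}  [accepting]
'c' @ 5: {1,3,4,5}  [accepting]
'b' @ 6: {1,3,4,5}  [accepting]
'b' @ 7: {1,3,4,5}  [accepting]
'b' @ 8: {1,3,4,5}  [accepting]
'b' @ 9: {1,3,4,5}  [accepting]
'b' @ 10: {1,3,4,5}  [accepting]
end set {1,3,4,5} — state 1 in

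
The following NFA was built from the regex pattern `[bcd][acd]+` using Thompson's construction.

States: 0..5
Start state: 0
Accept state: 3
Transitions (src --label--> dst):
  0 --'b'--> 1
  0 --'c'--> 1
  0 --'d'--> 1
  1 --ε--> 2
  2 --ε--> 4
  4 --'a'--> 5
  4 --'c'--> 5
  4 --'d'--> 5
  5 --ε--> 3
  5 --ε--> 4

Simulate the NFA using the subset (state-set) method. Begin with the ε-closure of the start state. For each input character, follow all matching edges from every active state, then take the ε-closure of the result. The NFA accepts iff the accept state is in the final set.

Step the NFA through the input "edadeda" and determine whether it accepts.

S₀ = ε-closure({0}) = {0}
'e' @ 1: {}  — state set empty
rest 'dadeda' ignored (set empty)
end set {} — state 3 not in

Answer: REJECT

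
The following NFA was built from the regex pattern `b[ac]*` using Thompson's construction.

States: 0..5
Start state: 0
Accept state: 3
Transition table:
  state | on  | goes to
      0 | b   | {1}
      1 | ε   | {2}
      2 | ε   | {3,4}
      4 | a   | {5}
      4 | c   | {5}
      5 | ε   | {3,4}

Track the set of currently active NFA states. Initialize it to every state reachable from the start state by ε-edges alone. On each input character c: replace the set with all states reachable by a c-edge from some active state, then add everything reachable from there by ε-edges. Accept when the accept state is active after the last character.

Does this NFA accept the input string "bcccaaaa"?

S₀ = ε-closure({0}) = {0}
'b' @ 1: {1,2,3,4}  (accept∈set)
'c' @ 2: {3,4,5}  (accept∈set)
'c' @ 3: {3,4,5}  (accept∈set)
'c' @ 4: {3,4,5}  (accept∈set)
'a' @ 5: {3,4,5}  (accept∈set)
'a' @ 6: {3,4,5}  (accept∈set)
'a' @ 7: {3,4,5}  (accept∈set)
'a' @ 8: {3,4,5}  (accept∈set)
final: {3,4,5}; accept 3 in set

Answer: ACCEPT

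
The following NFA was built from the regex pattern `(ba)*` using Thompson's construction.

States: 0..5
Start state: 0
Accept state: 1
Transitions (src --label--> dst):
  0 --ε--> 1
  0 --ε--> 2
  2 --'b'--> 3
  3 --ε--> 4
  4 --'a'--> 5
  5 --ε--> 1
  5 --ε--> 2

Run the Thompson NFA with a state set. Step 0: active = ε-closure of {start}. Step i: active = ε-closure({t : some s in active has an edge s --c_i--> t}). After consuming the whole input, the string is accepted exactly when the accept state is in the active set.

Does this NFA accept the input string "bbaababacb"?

Answer: REJECT

Derivation:
initial (ε-close {0}): {0,1,2}
'b' @ 1: {3,4}
'b' @ 2: {}  — state set empty
rest 'aababacb' ignored (set empty)
end set {} — state 1 not in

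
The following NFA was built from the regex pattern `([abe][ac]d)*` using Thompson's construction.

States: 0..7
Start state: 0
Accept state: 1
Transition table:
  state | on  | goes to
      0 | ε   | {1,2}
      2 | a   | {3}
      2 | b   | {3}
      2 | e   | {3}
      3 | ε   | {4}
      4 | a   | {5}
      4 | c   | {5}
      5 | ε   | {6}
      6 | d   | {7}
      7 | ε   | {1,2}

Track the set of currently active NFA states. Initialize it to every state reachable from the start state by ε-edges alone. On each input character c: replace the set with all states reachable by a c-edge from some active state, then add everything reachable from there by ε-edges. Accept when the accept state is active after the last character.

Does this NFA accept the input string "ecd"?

Answer: ACCEPT

Trace:
start: ε-closure({0}) = {0,1,2}
'e' @ 1: {3,4}
'c' @ 2: {5,6}
'd' @ 3: {1,2,7}  [accepting]
after full input: {1,2,7}  (accept=1 in)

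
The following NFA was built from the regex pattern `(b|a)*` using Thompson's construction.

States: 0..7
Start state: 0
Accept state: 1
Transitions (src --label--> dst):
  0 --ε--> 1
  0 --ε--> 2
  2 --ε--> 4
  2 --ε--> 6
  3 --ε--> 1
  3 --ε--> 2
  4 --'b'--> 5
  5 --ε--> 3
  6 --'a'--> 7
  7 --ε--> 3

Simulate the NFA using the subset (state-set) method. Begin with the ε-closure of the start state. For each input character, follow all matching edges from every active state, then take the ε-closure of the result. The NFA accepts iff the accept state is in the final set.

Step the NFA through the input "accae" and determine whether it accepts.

Answer: REJECT

Trace:
initial (ε-close {0}): {0,1,2,4,6}
'a' @ 1: {1,2,3,4,6,7}  ✓accept
'c' @ 2: {}  — dead — no transitions
rest 'cae' ignored (set empty)
final: {}; accept 1 not in set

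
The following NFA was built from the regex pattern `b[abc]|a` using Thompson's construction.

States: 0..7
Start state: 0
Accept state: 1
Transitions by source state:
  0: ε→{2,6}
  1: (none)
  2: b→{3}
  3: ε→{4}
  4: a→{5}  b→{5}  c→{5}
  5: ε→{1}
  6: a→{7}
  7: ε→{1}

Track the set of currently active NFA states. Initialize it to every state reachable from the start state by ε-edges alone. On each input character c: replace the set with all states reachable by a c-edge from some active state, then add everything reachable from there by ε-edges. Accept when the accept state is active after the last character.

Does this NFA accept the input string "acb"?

start: ε-closure({0}) = {0,2,6}
'a' @ 1: {1,7}  [accepting]
'c' @ 2: {}  — state set empty
rest 'b' ignored (set empty)
end set {} — state 1 not in

Answer: REJECT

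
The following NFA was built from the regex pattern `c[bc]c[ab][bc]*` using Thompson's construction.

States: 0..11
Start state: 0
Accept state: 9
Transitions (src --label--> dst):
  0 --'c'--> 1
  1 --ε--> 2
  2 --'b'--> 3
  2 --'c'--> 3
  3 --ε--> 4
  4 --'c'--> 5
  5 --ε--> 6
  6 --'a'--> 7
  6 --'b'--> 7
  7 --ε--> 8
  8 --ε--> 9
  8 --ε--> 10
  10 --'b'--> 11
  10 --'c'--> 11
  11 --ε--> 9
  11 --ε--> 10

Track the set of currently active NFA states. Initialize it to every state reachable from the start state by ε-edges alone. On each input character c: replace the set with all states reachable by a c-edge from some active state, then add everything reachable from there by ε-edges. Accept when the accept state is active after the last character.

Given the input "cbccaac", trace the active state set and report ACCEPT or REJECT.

initial (ε-close {0}): {0}
'c' @ 1: {1,2}
'b' @ 2: {3,4}
'c' @ 3: {5,6}
'c' @ 4: {}  — no active states
rest 'aac' ignored (set empty)
final: {}; accept 9 not in set

Answer: REJECT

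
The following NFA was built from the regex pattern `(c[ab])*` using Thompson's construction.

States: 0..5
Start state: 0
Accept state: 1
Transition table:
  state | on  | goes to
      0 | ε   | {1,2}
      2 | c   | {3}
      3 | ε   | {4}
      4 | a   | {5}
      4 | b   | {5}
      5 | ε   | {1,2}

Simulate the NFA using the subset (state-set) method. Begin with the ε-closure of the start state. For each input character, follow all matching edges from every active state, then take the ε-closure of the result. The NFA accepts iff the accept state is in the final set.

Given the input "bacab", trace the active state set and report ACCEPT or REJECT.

S₀ = ε-closure({0}) = {0,1,2}
'b' @ 1: {}  — no active states
rest 'acab' ignored (set empty)
final: {}; accept 1 not in set

Answer: REJECT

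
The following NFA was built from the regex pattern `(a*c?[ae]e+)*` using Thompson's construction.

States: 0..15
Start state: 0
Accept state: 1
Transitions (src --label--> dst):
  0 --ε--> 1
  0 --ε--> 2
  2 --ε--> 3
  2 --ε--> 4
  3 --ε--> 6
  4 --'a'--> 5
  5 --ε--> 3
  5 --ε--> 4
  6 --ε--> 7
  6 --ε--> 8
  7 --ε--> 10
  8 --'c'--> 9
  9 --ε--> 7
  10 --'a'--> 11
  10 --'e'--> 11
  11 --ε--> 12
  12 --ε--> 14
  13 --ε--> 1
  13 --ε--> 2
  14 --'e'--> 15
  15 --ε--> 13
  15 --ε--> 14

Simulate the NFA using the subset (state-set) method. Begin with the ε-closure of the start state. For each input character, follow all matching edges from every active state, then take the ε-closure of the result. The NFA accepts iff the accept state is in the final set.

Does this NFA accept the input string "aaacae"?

Answer: ACCEPT

Derivation:
S₀ = ε-closure({0}) = {0,1,2,3,4,6,7,8,10}
'a' @ 1: {3,4,5,6,7,8,10,11,12,14}
'a' @ 2: {3,4,5,6,7,8,10,11,12,14}
'a' @ 3: {3,4,5,6,7,8,10,11,12,14}
'c' @ 4: {7,9,10}
'a' @ 5: {11,12,14}
'e' @ 6: {1,2,3,4,6,7,8,10,13,14,15}  ✓accept
final: {1,2,3,4,6,7,8,10,13,14,15}; accept 1 in set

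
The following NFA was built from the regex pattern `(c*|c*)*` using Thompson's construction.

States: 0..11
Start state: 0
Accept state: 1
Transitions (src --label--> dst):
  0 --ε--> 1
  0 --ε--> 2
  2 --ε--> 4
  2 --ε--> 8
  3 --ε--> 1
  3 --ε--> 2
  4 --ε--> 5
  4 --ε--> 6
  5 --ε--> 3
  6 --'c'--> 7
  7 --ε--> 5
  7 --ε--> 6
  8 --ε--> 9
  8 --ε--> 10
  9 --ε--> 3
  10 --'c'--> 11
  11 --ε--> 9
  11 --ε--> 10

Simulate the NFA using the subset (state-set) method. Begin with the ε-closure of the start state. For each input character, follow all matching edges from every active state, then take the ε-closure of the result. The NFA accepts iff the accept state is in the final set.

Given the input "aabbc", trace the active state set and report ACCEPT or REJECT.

start: ε-closure({0}) = {0,1,2,3,4,5,6,8,9,10}
'a' @ 1: {}  — dead — no transitions
rest 'abbc' ignored (set empty)
end set {} — state 1 not in

Answer: REJECT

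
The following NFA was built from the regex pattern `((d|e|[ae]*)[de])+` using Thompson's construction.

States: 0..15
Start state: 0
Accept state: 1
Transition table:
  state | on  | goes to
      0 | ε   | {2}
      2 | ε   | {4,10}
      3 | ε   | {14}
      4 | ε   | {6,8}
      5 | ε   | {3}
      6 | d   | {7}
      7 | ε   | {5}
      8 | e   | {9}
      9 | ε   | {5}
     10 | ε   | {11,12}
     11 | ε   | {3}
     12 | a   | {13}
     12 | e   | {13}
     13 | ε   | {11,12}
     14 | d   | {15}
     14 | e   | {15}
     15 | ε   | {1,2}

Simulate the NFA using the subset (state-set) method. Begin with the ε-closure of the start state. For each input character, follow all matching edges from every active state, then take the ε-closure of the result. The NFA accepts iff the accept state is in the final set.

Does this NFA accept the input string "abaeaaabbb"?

S₀ = ε-closure({0}) = {0,2,3,4,6,8,10,11,12,14}
'a' @ 1: {3,11,12,13,14}
'b' @ 2: {}  — no active states
rest 'aeaaabbb' ignored (set empty)
after full input: {}  (accept=1 not in)

Answer: REJECT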